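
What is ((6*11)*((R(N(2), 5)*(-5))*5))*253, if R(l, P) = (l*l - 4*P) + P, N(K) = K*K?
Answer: -417450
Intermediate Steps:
N(K) = K²
R(l, P) = l² - 3*P (R(l, P) = (l² - 4*P) + P = l² - 3*P)
((6*11)*((R(N(2), 5)*(-5))*5))*253 = ((6*11)*((((2²)² - 3*5)*(-5))*5))*253 = (66*(((4² - 15)*(-5))*5))*253 = (66*(((16 - 15)*(-5))*5))*253 = (66*((1*(-5))*5))*253 = (66*(-5*5))*253 = (66*(-25))*253 = -1650*253 = -417450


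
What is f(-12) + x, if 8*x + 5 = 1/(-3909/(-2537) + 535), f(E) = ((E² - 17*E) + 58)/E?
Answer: -1125708097/32668896 ≈ -34.458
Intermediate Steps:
f(E) = (58 + E² - 17*E)/E
x = -6803483/10889632 (x = -5/8 + 1/(8*(-3909/(-2537) + 535)) = -5/8 + 1/(8*(-3909*(-1/2537) + 535)) = -5/8 + 1/(8*(3909/2537 + 535)) = -5/8 + 1/(8*(1361204/2537)) = -5/8 + (⅛)*(2537/1361204) = -5/8 + 2537/10889632 = -6803483/10889632 ≈ -0.62477)
f(-12) + x = (-17 - 12 + 58/(-12)) - 6803483/10889632 = (-17 - 12 + 58*(-1/12)) - 6803483/10889632 = (-17 - 12 - 29/6) - 6803483/10889632 = -203/6 - 6803483/10889632 = -1125708097/32668896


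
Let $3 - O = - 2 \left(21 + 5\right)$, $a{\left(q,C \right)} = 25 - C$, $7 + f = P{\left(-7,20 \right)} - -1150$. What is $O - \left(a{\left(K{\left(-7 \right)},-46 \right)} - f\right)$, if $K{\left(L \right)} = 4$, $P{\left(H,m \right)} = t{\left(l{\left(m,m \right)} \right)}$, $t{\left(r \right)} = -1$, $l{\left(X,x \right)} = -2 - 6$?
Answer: $1126$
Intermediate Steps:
$l{\left(X,x \right)} = -8$ ($l{\left(X,x \right)} = -2 - 6 = -8$)
$P{\left(H,m \right)} = -1$
$f = 1142$ ($f = -7 - -1149 = -7 + \left(-1 + 1150\right) = -7 + 1149 = 1142$)
$O = 55$ ($O = 3 - - 2 \left(21 + 5\right) = 3 - \left(-2\right) 26 = 3 - -52 = 3 + 52 = 55$)
$O - \left(a{\left(K{\left(-7 \right)},-46 \right)} - f\right) = 55 - \left(\left(25 - -46\right) - 1142\right) = 55 - \left(\left(25 + 46\right) - 1142\right) = 55 - \left(71 - 1142\right) = 55 - -1071 = 55 + 1071 = 1126$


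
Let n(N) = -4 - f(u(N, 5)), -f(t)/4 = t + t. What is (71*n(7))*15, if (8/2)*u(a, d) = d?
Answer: 6390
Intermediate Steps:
u(a, d) = d/4
f(t) = -8*t (f(t) = -4*(t + t) = -8*t)
n(N) = 6 (n(N) = -4 - (-8)*(¼)*5 = -4 - (-8)*5/4 = -4 - 1*(-10) = -4 + 10 = 6)
(71*n(7))*15 = (71*6)*15 = 426*15 = 6390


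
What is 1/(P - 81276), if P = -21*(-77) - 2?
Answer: -1/79661 ≈ -1.2553e-5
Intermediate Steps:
P = 1615 (P = 1617 - 2 = 1615)
1/(P - 81276) = 1/(1615 - 81276) = 1/(-79661) = -1/79661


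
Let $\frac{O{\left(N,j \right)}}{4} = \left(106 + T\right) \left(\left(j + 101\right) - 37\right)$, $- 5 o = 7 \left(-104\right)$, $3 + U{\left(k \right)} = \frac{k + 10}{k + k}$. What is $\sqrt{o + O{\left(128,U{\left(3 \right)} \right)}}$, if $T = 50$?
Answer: $\frac{4 \sqrt{61815}}{5} \approx 198.9$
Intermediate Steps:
$U{\left(k \right)} = -3 + \frac{10 + k}{2 k}$ ($U{\left(k \right)} = -3 + \frac{k + 10}{k + k} = -3 + \frac{10 + k}{2 k}$)
$o = \frac{728}{5}$ ($o = - \frac{7 \left(-104\right)}{5} = \left(- \frac{1}{5}\right) \left(-728\right) = \frac{728}{5} \approx 145.6$)
$O{\left(N,j \right)} = 39936 + 624 j$ ($O{\left(N,j \right)} = 4 \left(106 + 50\right) \left(\left(j + 101\right) - 37\right) = 4 \cdot 156 \left(\left(101 + j\right) - 37\right) = 4 \cdot 156 \left(64 + j\right) = 4 \left(9984 + 156 j\right) = 39936 + 624 j$)
$\sqrt{o + O{\left(128,U{\left(3 \right)} \right)}} = \sqrt{\frac{728}{5} + \left(39936 + 624 \left(- \frac{5}{2} + \frac{5}{3}\right)\right)} = \sqrt{\frac{728}{5} + \left(39936 + 624 \left(- \frac{5}{6}\right)\right)} = \sqrt{\frac{728}{5} + \left(39936 - 520\right)} = \sqrt{\frac{728}{5} + 39416} = \sqrt{\frac{197808}{5}} = \frac{4 \sqrt{61815}}{5}$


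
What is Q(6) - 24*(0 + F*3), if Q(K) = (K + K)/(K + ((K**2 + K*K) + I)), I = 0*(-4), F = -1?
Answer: 938/13 ≈ 72.154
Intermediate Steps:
I = 0
Q(K) = 2*K/(K + 2*K**2) (Q(K) = (K + K)/(K + ((K**2 + K*K) + 0)) = (2*K)/(K + ((K**2 + K**2) + 0)) = (2*K)/(K + (2*K**2 + 0)) = (2*K)/(K + 2*K**2) = 2*K/(K + 2*K**2))
Q(6) - 24*(0 + F*3) = 2/(1 + 2*6) - 24*(0 - 1*3) = 2/(1 + 12) - 24*(0 - 3) = 2/13 - 24*(-3) = 2*(1/13) + 72 = 2/13 + 72 = 938/13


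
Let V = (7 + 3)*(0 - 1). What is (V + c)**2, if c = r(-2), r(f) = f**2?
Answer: 36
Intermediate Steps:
c = 4 (c = (-2)**2 = 4)
V = -10 (V = 10*(-1) = -10)
(V + c)**2 = (-10 + 4)**2 = (-6)**2 = 36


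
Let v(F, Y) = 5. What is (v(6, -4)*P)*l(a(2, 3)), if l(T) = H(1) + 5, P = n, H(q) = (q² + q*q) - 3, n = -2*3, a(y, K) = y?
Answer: -120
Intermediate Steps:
n = -6
H(q) = -3 + 2*q² (H(q) = (q² + q²) - 3 = 2*q² - 3 = -3 + 2*q²)
P = -6
l(T) = 4 (l(T) = (-3 + 2*1²) + 5 = (-3 + 2*1) + 5 = (-3 + 2) + 5 = -1 + 5 = 4)
(v(6, -4)*P)*l(a(2, 3)) = (5*(-6))*4 = -30*4 = -120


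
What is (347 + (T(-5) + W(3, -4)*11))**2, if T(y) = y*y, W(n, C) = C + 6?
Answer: 155236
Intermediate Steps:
W(n, C) = 6 + C
T(y) = y**2
(347 + (T(-5) + W(3, -4)*11))**2 = (347 + ((-5)**2 + (6 - 4)*11))**2 = (347 + (25 + 2*11))**2 = (347 + (25 + 22))**2 = (347 + 47)**2 = 394**2 = 155236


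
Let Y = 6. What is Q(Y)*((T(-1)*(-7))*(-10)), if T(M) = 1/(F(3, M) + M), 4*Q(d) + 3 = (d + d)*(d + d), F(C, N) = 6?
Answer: 987/2 ≈ 493.50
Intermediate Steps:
Q(d) = -3/4 + d**2 (Q(d) = -3/4 + ((d + d)*(d + d))/4 = -3/4 + ((2*d)*(2*d))/4 = -3/4 + (4*d**2)/4 = -3/4 + d**2)
T(M) = 1/(6 + M)
Q(Y)*((T(-1)*(-7))*(-10)) = (-3/4 + 6**2)*((-7/(6 - 1))*(-10)) = (-3/4 + 36)*((-7/5)*(-10)) = 141*(((1/5)*(-7))*(-10))/4 = 141*(-7/5*(-10))/4 = (141/4)*14 = 987/2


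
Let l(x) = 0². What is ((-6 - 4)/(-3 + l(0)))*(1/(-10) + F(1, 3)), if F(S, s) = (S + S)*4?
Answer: 79/3 ≈ 26.333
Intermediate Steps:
l(x) = 0
F(S, s) = 8*S (F(S, s) = (2*S)*4 = 8*S)
((-6 - 4)/(-3 + l(0)))*(1/(-10) + F(1, 3)) = ((-6 - 4)/(-3 + 0))*(1/(-10) + 8*1) = (-10/(-3))*(-⅒ + 8) = -10*(-⅓)*(79/10) = (10/3)*(79/10) = 79/3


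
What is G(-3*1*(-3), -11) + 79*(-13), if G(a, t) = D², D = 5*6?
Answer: -127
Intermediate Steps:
D = 30
G(a, t) = 900 (G(a, t) = 30² = 900)
G(-3*1*(-3), -11) + 79*(-13) = 900 + 79*(-13) = 900 - 1027 = -127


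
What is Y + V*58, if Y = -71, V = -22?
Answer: -1347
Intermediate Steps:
Y + V*58 = -71 - 22*58 = -71 - 1276 = -1347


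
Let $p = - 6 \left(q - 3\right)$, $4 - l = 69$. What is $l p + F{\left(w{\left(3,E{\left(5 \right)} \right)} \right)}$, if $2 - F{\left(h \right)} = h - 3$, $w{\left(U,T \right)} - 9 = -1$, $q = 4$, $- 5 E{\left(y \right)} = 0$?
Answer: $387$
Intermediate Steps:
$l = -65$ ($l = 4 - 69 = -65$)
$E{\left(y \right)} = 0$ ($E{\left(y \right)} = \left(- \frac{1}{5}\right) 0 = 0$)
$w{\left(U,T \right)} = 8$ ($w{\left(U,T \right)} = 9 - 1 = 8$)
$F{\left(h \right)} = 5 - h$ ($F{\left(h \right)} = 2 - \left(h - 3\right) = 2 - \left(-3 + h\right) = 5 - h$)
$p = -6$ ($p = - 6 \left(4 - 3\right) = \left(-6\right) 1 = -6$)
$l p + F{\left(w{\left(3,E{\left(5 \right)} \right)} \right)} = \left(-65\right) \left(-6\right) + \left(5 - 8\right) = 390 + \left(5 - 8\right) = 390 - 3 = 387$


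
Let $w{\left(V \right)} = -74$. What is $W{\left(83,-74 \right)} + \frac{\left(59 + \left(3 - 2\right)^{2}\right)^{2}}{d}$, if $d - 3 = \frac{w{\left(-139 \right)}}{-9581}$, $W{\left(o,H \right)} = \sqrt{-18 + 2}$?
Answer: $\frac{34491600}{28817} + 4 i \approx 1196.9 + 4.0 i$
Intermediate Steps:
$W{\left(o,H \right)} = 4 i$ ($W{\left(o,H \right)} = \sqrt{-16} = 4 i$)
$d = \frac{28817}{9581}$ ($d = 3 - \frac{74}{-9581} = 3 - - \frac{74}{9581} = 3 + \frac{74}{9581} = \frac{28817}{9581} \approx 3.0077$)
$W{\left(83,-74 \right)} + \frac{\left(59 + \left(3 - 2\right)^{2}\right)^{2}}{d} = 4 i + \frac{\left(59 + \left(3 - 2\right)^{2}\right)^{2}}{\frac{28817}{9581}} = 4 i + \left(59 + 1^{2}\right)^{2} \cdot \frac{9581}{28817} = 4 i + \left(59 + 1\right)^{2} \cdot \frac{9581}{28817} = 4 i + 60^{2} \cdot \frac{9581}{28817} = 4 i + 3600 \cdot \frac{9581}{28817} = 4 i + \frac{34491600}{28817} = \frac{34491600}{28817} + 4 i$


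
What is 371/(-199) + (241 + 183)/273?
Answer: -16907/54327 ≈ -0.31121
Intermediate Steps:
371/(-199) + (241 + 183)/273 = 371*(-1/199) + 424*(1/273) = -371/199 + 424/273 = -16907/54327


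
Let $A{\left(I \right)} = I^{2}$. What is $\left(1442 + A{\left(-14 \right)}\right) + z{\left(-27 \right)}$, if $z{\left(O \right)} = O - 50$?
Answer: $1561$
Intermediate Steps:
$z{\left(O \right)} = -50 + O$
$\left(1442 + A{\left(-14 \right)}\right) + z{\left(-27 \right)} = \left(1442 + \left(-14\right)^{2}\right) - 77 = \left(1442 + 196\right) - 77 = 1638 - 77 = 1561$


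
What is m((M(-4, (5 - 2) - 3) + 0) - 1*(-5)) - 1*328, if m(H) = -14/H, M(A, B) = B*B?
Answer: -1654/5 ≈ -330.80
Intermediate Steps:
M(A, B) = B²
m((M(-4, (5 - 2) - 3) + 0) - 1*(-5)) - 1*328 = -14/((((5 - 2) - 3)² + 0) - 1*(-5)) - 1*328 = -14/(((3 - 3)² + 0) + 5) - 328 = -14/((0² + 0) + 5) - 328 = -14/((0 + 0) + 5) - 328 = -14/(0 + 5) - 328 = -14/5 - 328 = -1654/5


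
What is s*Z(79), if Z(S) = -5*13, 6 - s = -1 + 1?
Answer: -390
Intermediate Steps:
s = 6 (s = 6 - (-1 + 1) = 6 - 1*0 = 6 + 0 = 6)
Z(S) = -65
s*Z(79) = 6*(-65) = -390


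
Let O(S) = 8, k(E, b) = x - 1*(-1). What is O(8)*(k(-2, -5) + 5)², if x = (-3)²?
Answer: 1800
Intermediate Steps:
x = 9
k(E, b) = 10 (k(E, b) = 9 - 1*(-1) = 9 + 1 = 10)
O(8)*(k(-2, -5) + 5)² = 8*(10 + 5)² = 8*15² = 8*225 = 1800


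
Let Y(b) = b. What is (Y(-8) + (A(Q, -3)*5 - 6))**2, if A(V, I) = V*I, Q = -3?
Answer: 961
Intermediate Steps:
A(V, I) = I*V
(Y(-8) + (A(Q, -3)*5 - 6))**2 = (-8 + (-3*(-3)*5 - 6))**2 = (-8 + (9*5 - 6))**2 = (-8 + (45 - 6))**2 = (-8 + 39)**2 = 31**2 = 961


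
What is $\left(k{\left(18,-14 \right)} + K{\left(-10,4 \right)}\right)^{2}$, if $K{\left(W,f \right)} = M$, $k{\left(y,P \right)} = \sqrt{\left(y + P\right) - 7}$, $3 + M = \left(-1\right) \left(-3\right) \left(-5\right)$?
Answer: $\left(18 - i \sqrt{3}\right)^{2} \approx 321.0 - 62.354 i$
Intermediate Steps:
$M = -18$ ($M = -3 + \left(-1\right) \left(-3\right) \left(-5\right) = -3 + 3 \left(-5\right) = -3 - 15 = -18$)
$k{\left(y,P \right)} = \sqrt{-7 + P + y}$ ($k{\left(y,P \right)} = \sqrt{\left(P + y\right) - 7} = \sqrt{-7 + P + y}$)
$K{\left(W,f \right)} = -18$
$\left(k{\left(18,-14 \right)} + K{\left(-10,4 \right)}\right)^{2} = \left(\sqrt{-7 - 14 + 18} - 18\right)^{2} = \left(\sqrt{-3} - 18\right)^{2} = \left(i \sqrt{3} - 18\right)^{2} = \left(-18 + i \sqrt{3}\right)^{2}$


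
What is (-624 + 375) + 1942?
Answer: 1693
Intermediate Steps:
(-624 + 375) + 1942 = -249 + 1942 = 1693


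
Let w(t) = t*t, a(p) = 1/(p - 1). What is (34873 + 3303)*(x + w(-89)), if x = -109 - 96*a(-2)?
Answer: 299452544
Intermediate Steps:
a(p) = 1/(-1 + p)
w(t) = t²
x = -77 (x = -109 - 96/(-1 - 2) = -109 - 96/(-3) = -109 - 96*(-⅓) = -109 + 32 = -77)
(34873 + 3303)*(x + w(-89)) = (34873 + 3303)*(-77 + (-89)²) = 38176*(-77 + 7921) = 38176*7844 = 299452544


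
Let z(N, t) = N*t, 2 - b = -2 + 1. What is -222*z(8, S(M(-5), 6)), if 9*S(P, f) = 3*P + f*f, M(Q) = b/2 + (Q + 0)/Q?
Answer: -8584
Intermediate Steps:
b = 3 (b = 2 - (-2 + 1) = 2 - 1*(-1) = 2 + 1 = 3)
M(Q) = 5/2 (M(Q) = 3/2 + (Q + 0)/Q = 3*(½) + Q/Q = 3/2 + 1 = 5/2)
S(P, f) = P/3 + f²/9 (S(P, f) = (3*P + f*f)/9 = (3*P + f²)/9 = (f² + 3*P)/9 = P/3 + f²/9)
-222*z(8, S(M(-5), 6)) = -1776*((⅓)*(5/2) + (⅑)*6²) = -1776*(⅚ + (⅑)*36) = -1776*(⅚ + 4) = -1776*29/6 = -222*116/3 = -8584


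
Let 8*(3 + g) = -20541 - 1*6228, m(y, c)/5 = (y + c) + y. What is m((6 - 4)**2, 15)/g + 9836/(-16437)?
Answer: -92885996/146798847 ≈ -0.63274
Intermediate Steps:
m(y, c) = 5*c + 10*y (m(y, c) = 5*((y + c) + y) = 5*((c + y) + y) = 5*(c + 2*y) = 5*c + 10*y)
g = -26793/8 (g = -3 + (-20541 - 1*6228)/8 = -3 + (-20541 - 6228)/8 = -3 + (1/8)*(-26769) = -3 - 26769/8 = -26793/8 ≈ -3349.1)
m((6 - 4)**2, 15)/g + 9836/(-16437) = (5*15 + 10*(6 - 4)**2)/(-26793/8) + 9836/(-16437) = (75 + 10*2**2)*(-8/26793) + 9836*(-1/16437) = (75 + 10*4)*(-8/26793) - 9836/16437 = (75 + 40)*(-8/26793) - 9836/16437 = 115*(-8/26793) - 9836/16437 = -920/26793 - 9836/16437 = -92885996/146798847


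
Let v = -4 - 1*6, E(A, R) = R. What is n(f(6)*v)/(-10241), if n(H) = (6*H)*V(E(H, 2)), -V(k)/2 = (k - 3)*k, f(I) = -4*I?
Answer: -5760/10241 ≈ -0.56244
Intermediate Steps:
V(k) = -2*k*(-3 + k) (V(k) = -2*(k - 3)*k = -2*(-3 + k)*k = -2*k*(-3 + k))
v = -10 (v = -4 - 6 = -10)
n(H) = 24*H (n(H) = (6*H)*(2*2*(3 - 1*2)) = (6*H)*(2*2*(3 - 2)) = (6*H)*(2*2*1) = (6*H)*4 = 24*H)
n(f(6)*v)/(-10241) = (24*(-4*6*(-10)))/(-10241) = (24*(-24*(-10)))*(-1/10241) = (24*240)*(-1/10241) = 5760*(-1/10241) = -5760/10241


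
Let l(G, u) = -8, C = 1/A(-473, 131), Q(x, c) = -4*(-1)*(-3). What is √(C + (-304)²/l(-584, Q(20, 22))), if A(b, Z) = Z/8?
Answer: 2*I*√49560706/131 ≈ 107.48*I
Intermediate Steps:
Q(x, c) = -12 (Q(x, c) = 4*(-3) = -12)
A(b, Z) = Z/8 (A(b, Z) = Z*(⅛) = Z/8)
C = 8/131 (C = 1/((⅛)*131) = 1/(131/8) = 8/131 ≈ 0.061069)
√(C + (-304)²/l(-584, Q(20, 22))) = √(8/131 + (-304)²/(-8)) = √(8/131 + 92416*(-⅛)) = √(8/131 - 11552) = √(-1513304/131) = 2*I*√49560706/131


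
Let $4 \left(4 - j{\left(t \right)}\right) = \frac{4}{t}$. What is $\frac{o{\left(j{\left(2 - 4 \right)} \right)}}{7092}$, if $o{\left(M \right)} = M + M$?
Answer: $\frac{1}{788} \approx 0.001269$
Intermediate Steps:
$j{\left(t \right)} = 4 - \frac{1}{t}$ ($j{\left(t \right)} = 4 - \frac{4 \frac{1}{t}}{4} = 4 - \frac{1}{t}$)
$o{\left(M \right)} = 2 M$
$\frac{o{\left(j{\left(2 - 4 \right)} \right)}}{7092} = \frac{2 \left(4 - \frac{1}{2 - 4}\right)}{7092} = 2 \left(4 - \frac{1}{-2}\right) \frac{1}{7092} = 2 \left(4 - - \frac{1}{2}\right) \frac{1}{7092} = 2 \left(4 + \frac{1}{2}\right) \frac{1}{7092} = 2 \cdot \frac{9}{2} \cdot \frac{1}{7092} = 9 \cdot \frac{1}{7092} = \frac{1}{788}$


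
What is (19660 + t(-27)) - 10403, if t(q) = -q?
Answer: 9284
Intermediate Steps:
(19660 + t(-27)) - 10403 = (19660 - 1*(-27)) - 10403 = (19660 + 27) - 10403 = 19687 - 10403 = 9284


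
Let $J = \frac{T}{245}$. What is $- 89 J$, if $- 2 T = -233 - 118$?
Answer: $- \frac{31239}{490} \approx -63.753$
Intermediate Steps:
$T = \frac{351}{2}$ ($T = - \frac{-233 - 118}{2} = \left(- \frac{1}{2}\right) \left(-351\right) = \frac{351}{2} \approx 175.5$)
$J = \frac{351}{490}$ ($J = \frac{351}{2 \cdot 245} = \frac{351}{2} \cdot \frac{1}{245} = \frac{351}{490} \approx 0.71633$)
$- 89 J = \left(-89\right) \frac{351}{490} = - \frac{31239}{490}$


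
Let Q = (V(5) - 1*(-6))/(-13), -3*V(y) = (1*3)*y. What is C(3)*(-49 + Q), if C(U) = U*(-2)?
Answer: 3828/13 ≈ 294.46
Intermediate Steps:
V(y) = -y (V(y) = -1*3*y/3 = -y)
C(U) = -2*U
Q = -1/13 (Q = (-1*5 - 1*(-6))/(-13) = (-5 + 6)*(-1/13) = 1*(-1/13) = -1/13 ≈ -0.076923)
C(3)*(-49 + Q) = (-2*3)*(-49 - 1/13) = -6*(-638/13) = 3828/13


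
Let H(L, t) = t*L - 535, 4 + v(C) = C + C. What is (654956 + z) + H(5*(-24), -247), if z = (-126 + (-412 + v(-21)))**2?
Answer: 1025117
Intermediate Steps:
v(C) = -4 + 2*C (v(C) = -4 + (C + C) = -4 + 2*C)
H(L, t) = -535 + L*t (H(L, t) = L*t - 535 = -535 + L*t)
z = 341056 (z = (-126 + (-412 + (-4 + 2*(-21))))**2 = (-126 + (-412 + (-4 - 42)))**2 = (-126 + (-412 - 46))**2 = (-126 - 458)**2 = (-584)**2 = 341056)
(654956 + z) + H(5*(-24), -247) = (654956 + 341056) + (-535 + (5*(-24))*(-247)) = 996012 + (-535 - 120*(-247)) = 996012 + (-535 + 29640) = 996012 + 29105 = 1025117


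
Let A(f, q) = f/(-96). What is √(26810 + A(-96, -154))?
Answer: 9*√331 ≈ 163.74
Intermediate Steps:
A(f, q) = -f/96 (A(f, q) = f*(-1/96) = -f/96)
√(26810 + A(-96, -154)) = √(26810 - 1/96*(-96)) = √(26810 + 1) = √26811 = 9*√331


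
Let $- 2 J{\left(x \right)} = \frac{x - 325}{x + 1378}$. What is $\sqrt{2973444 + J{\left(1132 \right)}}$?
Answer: $\frac{3 \sqrt{2081443725735}}{2510} \approx 1724.4$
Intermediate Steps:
$J{\left(x \right)} = - \frac{-325 + x}{2 \left(1378 + x\right)}$ ($J{\left(x \right)} = - \frac{\left(x - 325\right) \frac{1}{x + 1378}}{2} = - \frac{\left(-325 + x\right) \frac{1}{1378 + x}}{2} = - \frac{\frac{1}{1378 + x} \left(-325 + x\right)}{2} = - \frac{-325 + x}{2 \left(1378 + x\right)}$)
$\sqrt{2973444 + J{\left(1132 \right)}} = \sqrt{2973444 + \frac{325 - 1132}{2 \left(1378 + 1132\right)}} = \sqrt{2973444 + \frac{325 - 1132}{2 \cdot 2510}} = \sqrt{2973444 + \frac{1}{2} \cdot \frac{1}{2510} \left(-807\right)} = \sqrt{2973444 - \frac{807}{5020}} = \sqrt{\frac{14926688073}{5020}} = \frac{3 \sqrt{2081443725735}}{2510}$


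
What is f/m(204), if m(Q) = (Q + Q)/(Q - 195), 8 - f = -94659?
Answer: 284001/136 ≈ 2088.2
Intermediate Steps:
f = 94667 (f = 8 - 1*(-94659) = 8 + 94659 = 94667)
m(Q) = 2*Q/(-195 + Q) (m(Q) = (2*Q)/(-195 + Q) = 2*Q/(-195 + Q))
f/m(204) = 94667/((2*204/(-195 + 204))) = 94667/((2*204/9)) = 94667/((2*204*(⅑))) = 94667/(136/3) = 94667*(3/136) = 284001/136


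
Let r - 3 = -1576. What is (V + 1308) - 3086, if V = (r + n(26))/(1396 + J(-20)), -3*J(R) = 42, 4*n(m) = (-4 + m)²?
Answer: -1229324/691 ≈ -1779.1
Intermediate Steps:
r = -1573 (r = 3 - 1576 = -1573)
n(m) = (-4 + m)²/4
J(R) = -14 (J(R) = -⅓*42 = -14)
V = -726/691 (V = (-1573 + (-4 + 26)²/4)/(1396 - 14) = (-1573 + (¼)*22²)/1382 = (-1573 + (¼)*484)*(1/1382) = (-1573 + 121)*(1/1382) = -1452*1/1382 = -726/691 ≈ -1.0507)
(V + 1308) - 3086 = (-726/691 + 1308) - 3086 = 903102/691 - 3086 = -1229324/691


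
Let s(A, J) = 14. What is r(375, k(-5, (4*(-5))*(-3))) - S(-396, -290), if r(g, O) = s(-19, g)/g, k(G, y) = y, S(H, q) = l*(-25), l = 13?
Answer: 121889/375 ≈ 325.04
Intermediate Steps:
S(H, q) = -325 (S(H, q) = 13*(-25) = -325)
r(g, O) = 14/g
r(375, k(-5, (4*(-5))*(-3))) - S(-396, -290) = 14/375 - 1*(-325) = 14*(1/375) + 325 = 14/375 + 325 = 121889/375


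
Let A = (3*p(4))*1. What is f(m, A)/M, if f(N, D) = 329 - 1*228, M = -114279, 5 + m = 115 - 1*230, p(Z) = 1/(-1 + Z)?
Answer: -101/114279 ≈ -0.00088380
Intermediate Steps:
m = -120 (m = -5 + (115 - 1*230) = -5 + (115 - 230) = -5 - 115 = -120)
A = 1 (A = (3/(-1 + 4))*1 = (3/3)*1 = (3*(⅓))*1 = 1*1 = 1)
f(N, D) = 101 (f(N, D) = 329 - 228 = 101)
f(m, A)/M = 101/(-114279) = 101*(-1/114279) = -101/114279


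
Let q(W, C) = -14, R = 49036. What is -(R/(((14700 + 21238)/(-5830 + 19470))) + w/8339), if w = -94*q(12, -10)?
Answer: -2788798058484/149843491 ≈ -18611.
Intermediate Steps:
w = 1316 (w = -94*(-14) = 1316)
-(R/(((14700 + 21238)/(-5830 + 19470))) + w/8339) = -(49036/(((14700 + 21238)/(-5830 + 19470))) + 1316/8339) = -(49036/((35938/13640)) + 1316*(1/8339)) = -(49036/((35938*(1/13640))) + 1316/8339) = -(49036/(17969/6820) + 1316/8339) = -(49036*(6820/17969) + 1316/8339) = -(334425520/17969 + 1316/8339) = -1*2788798058484/149843491 = -2788798058484/149843491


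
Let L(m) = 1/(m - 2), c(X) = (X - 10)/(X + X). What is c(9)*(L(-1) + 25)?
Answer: -37/27 ≈ -1.3704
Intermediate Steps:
c(X) = (-10 + X)/(2*X) (c(X) = (-10 + X)/((2*X)) = (-10 + X)*(1/(2*X)) = (-10 + X)/(2*X))
L(m) = 1/(-2 + m)
c(9)*(L(-1) + 25) = ((½)*(-10 + 9)/9)*(1/(-2 - 1) + 25) = ((½)*(⅑)*(-1))*(1/(-3) + 25) = -(-⅓ + 25)/18 = -1/18*74/3 = -37/27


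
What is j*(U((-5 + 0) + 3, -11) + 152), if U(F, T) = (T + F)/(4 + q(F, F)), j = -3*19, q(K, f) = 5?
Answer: -25745/3 ≈ -8581.7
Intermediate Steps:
j = -57
U(F, T) = F/9 + T/9 (U(F, T) = (T + F)/(4 + 5) = (F + T)/9 = (F + T)*(⅑) = F/9 + T/9)
j*(U((-5 + 0) + 3, -11) + 152) = -57*((((-5 + 0) + 3)/9 + (⅑)*(-11)) + 152) = -57*(((-5 + 3)/9 - 11/9) + 152) = -57*(((⅑)*(-2) - 11/9) + 152) = -57*((-2/9 - 11/9) + 152) = -57*(-13/9 + 152) = -57*1355/9 = -25745/3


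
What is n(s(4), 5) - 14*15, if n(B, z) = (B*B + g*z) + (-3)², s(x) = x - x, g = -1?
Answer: -206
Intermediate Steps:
s(x) = 0
n(B, z) = 9 + B² - z (n(B, z) = (B*B - z) + (-3)² = (B² - z) + 9 = 9 + B² - z)
n(s(4), 5) - 14*15 = (9 + 0² - 1*5) - 14*15 = (9 + 0 - 5) - 210 = 4 - 210 = -206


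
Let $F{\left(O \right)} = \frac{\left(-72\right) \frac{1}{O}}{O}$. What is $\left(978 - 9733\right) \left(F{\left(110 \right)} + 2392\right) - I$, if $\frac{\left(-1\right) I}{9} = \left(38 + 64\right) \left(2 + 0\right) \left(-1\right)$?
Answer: $- \frac{12670965062}{605} \approx -2.0944 \cdot 10^{7}$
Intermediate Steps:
$F{\left(O \right)} = - \frac{72}{O^{2}}$
$I = 1836$ ($I = - 9 \left(38 + 64\right) \left(2 + 0\right) \left(-1\right) = - 9 \cdot 102 \cdot 2 \left(-1\right) = - 9 \cdot 102 \left(-2\right) = \left(-9\right) \left(-204\right) = 1836$)
$\left(978 - 9733\right) \left(F{\left(110 \right)} + 2392\right) - I = \left(978 - 9733\right) \left(- \frac{72}{12100} + 2392\right) - 1836 = - 8755 \left(\left(-72\right) \frac{1}{12100} + 2392\right) - 1836 = - 8755 \left(- \frac{18}{3025} + 2392\right) - 1836 = \left(-8755\right) \frac{7235782}{3025} - 1836 = - \frac{12669854282}{605} - 1836 = - \frac{12670965062}{605}$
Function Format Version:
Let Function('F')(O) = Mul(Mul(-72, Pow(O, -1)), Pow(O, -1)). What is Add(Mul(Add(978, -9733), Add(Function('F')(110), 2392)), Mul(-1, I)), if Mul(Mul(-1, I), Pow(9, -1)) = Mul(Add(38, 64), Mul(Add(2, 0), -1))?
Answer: Rational(-12670965062, 605) ≈ -2.0944e+7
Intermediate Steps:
Function('F')(O) = Mul(-72, Pow(O, -2))
I = 1836 (I = Mul(-9, Mul(Add(38, 64), Mul(Add(2, 0), -1))) = Mul(-9, Mul(102, Mul(2, -1))) = Mul(-9, Mul(102, -2)) = Mul(-9, -204) = 1836)
Add(Mul(Add(978, -9733), Add(Function('F')(110), 2392)), Mul(-1, I)) = Add(Mul(Add(978, -9733), Add(Mul(-72, Pow(110, -2)), 2392)), Mul(-1, 1836)) = Add(Mul(-8755, Add(Mul(-72, Rational(1, 12100)), 2392)), -1836) = Add(Mul(-8755, Add(Rational(-18, 3025), 2392)), -1836) = Add(Mul(-8755, Rational(7235782, 3025)), -1836) = Add(Rational(-12669854282, 605), -1836) = Rational(-12670965062, 605)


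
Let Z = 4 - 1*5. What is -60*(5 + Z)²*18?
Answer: -17280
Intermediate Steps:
Z = -1 (Z = 4 - 5 = -1)
-60*(5 + Z)²*18 = -60*(5 - 1)²*18 = -60*4²*18 = -60*16*18 = -960*18 = -17280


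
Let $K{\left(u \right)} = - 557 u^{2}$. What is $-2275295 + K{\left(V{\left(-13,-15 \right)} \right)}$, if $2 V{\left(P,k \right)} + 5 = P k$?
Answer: $-7302220$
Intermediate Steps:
$V{\left(P,k \right)} = - \frac{5}{2} + \frac{P k}{2}$
$-2275295 + K{\left(V{\left(-13,-15 \right)} \right)} = -2275295 - 557 \left(- \frac{5}{2} + \frac{1}{2} \left(-13\right) \left(-15\right)\right)^{2} = -2275295 - 557 \left(- \frac{5}{2} + \frac{195}{2}\right)^{2} = -2275295 - 557 \cdot 95^{2} = -2275295 - 5026925 = -7302220$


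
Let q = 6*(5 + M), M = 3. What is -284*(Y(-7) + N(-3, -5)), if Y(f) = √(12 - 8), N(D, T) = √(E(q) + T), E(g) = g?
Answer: -568 - 284*√43 ≈ -2430.3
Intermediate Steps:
q = 48 (q = 6*(5 + 3) = 6*8 = 48)
N(D, T) = √(48 + T)
Y(f) = 2 (Y(f) = √4 = 2)
-284*(Y(-7) + N(-3, -5)) = -284*(2 + √(48 - 5)) = -284*(2 + √43) = -568 - 284*√43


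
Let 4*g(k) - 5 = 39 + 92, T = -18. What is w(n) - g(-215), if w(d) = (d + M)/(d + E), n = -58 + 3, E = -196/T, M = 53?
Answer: -13480/397 ≈ -33.955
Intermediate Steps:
g(k) = 34 (g(k) = 5/4 + (39 + 92)/4 = 5/4 + (¼)*131 = 5/4 + 131/4 = 34)
E = 98/9 (E = -196/(-18) = -196*(-1/18) = 98/9 ≈ 10.889)
n = -55
w(d) = (53 + d)/(98/9 + d) (w(d) = (d + 53)/(d + 98/9) = (53 + d)/(98/9 + d))
w(n) - g(-215) = 9*(53 - 55)/(98 + 9*(-55)) - 1*34 = 9*(-2)/(98 - 495) - 34 = 9*(-2)/(-397) - 34 = 9*(-1/397)*(-2) - 34 = 18/397 - 34 = -13480/397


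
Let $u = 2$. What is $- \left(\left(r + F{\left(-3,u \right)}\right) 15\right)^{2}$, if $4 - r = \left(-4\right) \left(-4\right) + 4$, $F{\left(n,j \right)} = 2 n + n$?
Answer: $-140625$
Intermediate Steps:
$F{\left(n,j \right)} = 3 n$
$r = -16$ ($r = 4 - \left(\left(-4\right) \left(-4\right) + 4\right) = 4 - \left(16 + 4\right) = 4 - 20 = -16$)
$- \left(\left(r + F{\left(-3,u \right)}\right) 15\right)^{2} = - \left(\left(-16 + 3 \left(-3\right)\right) 15\right)^{2} = - \left(\left(-16 - 9\right) 15\right)^{2} = - \left(\left(-25\right) 15\right)^{2} = - \left(-375\right)^{2} = \left(-1\right) 140625 = -140625$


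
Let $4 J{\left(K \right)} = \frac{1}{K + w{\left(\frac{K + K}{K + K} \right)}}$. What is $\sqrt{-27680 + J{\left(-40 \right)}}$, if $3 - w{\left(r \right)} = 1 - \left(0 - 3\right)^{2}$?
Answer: $\frac{i \sqrt{93115549}}{58} \approx 166.37 i$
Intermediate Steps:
$w{\left(r \right)} = 11$ ($w{\left(r \right)} = 3 - \left(1 - \left(0 - 3\right)^{2}\right) = 3 - \left(1 - \left(-3\right)^{2}\right) = 3 - \left(1 - 9\right) = 3 - -8 = 3 + 8 = 11$)
$J{\left(K \right)} = \frac{1}{4 \left(11 + K\right)}$ ($J{\left(K \right)} = \frac{1}{4 \left(K + 11\right)} = \frac{1}{4 \left(11 + K\right)}$)
$\sqrt{-27680 + J{\left(-40 \right)}} = \sqrt{-27680 + \frac{1}{4 \left(11 - 40\right)}} = \sqrt{-27680 + \frac{1}{4 \left(-29\right)}} = \sqrt{-27680 + \frac{1}{4} \left(- \frac{1}{29}\right)} = \sqrt{-27680 - \frac{1}{116}} = \sqrt{- \frac{3210881}{116}} = \frac{i \sqrt{93115549}}{58}$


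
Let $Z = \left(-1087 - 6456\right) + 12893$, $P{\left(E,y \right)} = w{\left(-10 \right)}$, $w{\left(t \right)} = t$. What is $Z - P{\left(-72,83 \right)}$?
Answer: $5360$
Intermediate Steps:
$P{\left(E,y \right)} = -10$
$Z = 5350$ ($Z = -7543 + 12893 = 5350$)
$Z - P{\left(-72,83 \right)} = 5350 - -10 = 5350 + 10 = 5360$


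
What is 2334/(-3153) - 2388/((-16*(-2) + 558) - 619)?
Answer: 2487226/30479 ≈ 81.605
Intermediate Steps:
2334/(-3153) - 2388/((-16*(-2) + 558) - 619) = 2334*(-1/3153) - 2388/((32 + 558) - 619) = -778/1051 - 2388/(590 - 619) = -778/1051 - 2388/(-29) = -778/1051 - 2388*(-1/29) = -778/1051 + 2388/29 = 2487226/30479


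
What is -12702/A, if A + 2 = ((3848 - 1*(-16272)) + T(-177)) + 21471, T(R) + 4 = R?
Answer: -6351/20704 ≈ -0.30675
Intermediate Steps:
T(R) = -4 + R
A = 41408 (A = -2 + (((3848 - 1*(-16272)) + (-4 - 177)) + 21471) = -2 + (((3848 + 16272) - 181) + 21471) = -2 + ((20120 - 181) + 21471) = -2 + (19939 + 21471) = -2 + 41410 = 41408)
-12702/A = -12702/41408 = -12702*1/41408 = -6351/20704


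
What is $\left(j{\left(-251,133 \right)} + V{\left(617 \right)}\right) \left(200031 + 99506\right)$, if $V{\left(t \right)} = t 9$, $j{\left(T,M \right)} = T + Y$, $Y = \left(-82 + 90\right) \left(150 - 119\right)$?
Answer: $1662430350$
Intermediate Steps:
$Y = 248$ ($Y = 8 \cdot 31 = 248$)
$j{\left(T,M \right)} = 248 + T$ ($j{\left(T,M \right)} = T + 248 = 248 + T$)
$V{\left(t \right)} = 9 t$
$\left(j{\left(-251,133 \right)} + V{\left(617 \right)}\right) \left(200031 + 99506\right) = \left(\left(248 - 251\right) + 9 \cdot 617\right) \left(200031 + 99506\right) = \left(-3 + 5553\right) 299537 = 5550 \cdot 299537 = 1662430350$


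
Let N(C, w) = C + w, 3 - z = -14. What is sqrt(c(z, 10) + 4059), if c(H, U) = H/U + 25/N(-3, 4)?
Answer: sqrt(408570)/10 ≈ 63.919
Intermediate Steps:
z = 17 (z = 3 - 1*(-14) = 3 + 14 = 17)
c(H, U) = 25 + H/U (c(H, U) = H/U + 25/(-3 + 4) = H/U + 25/1 = H/U + 25*1 = H/U + 25 = 25 + H/U)
sqrt(c(z, 10) + 4059) = sqrt((25 + 17/10) + 4059) = sqrt(267/10 + 4059) = sqrt(40857/10) = sqrt(408570)/10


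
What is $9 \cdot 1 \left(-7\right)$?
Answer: $-63$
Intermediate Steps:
$9 \cdot 1 \left(-7\right) = 9 \left(-7\right) = -63$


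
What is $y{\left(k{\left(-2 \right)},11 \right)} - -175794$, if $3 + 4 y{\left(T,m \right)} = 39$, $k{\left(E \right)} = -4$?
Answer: $175803$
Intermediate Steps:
$y{\left(T,m \right)} = 9$ ($y{\left(T,m \right)} = - \frac{3}{4} + \frac{1}{4} \cdot 39 = - \frac{3}{4} + \frac{39}{4} = 9$)
$y{\left(k{\left(-2 \right)},11 \right)} - -175794 = 9 - -175794 = 9 + 175794 = 175803$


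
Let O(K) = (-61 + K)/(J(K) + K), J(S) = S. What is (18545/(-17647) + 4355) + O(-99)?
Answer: 7607991620/1747053 ≈ 4354.8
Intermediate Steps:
O(K) = (-61 + K)/(2*K) (O(K) = (-61 + K)/(K + K) = (-61 + K)/((2*K)) = (-61 + K)*(1/(2*K)) = (-61 + K)/(2*K))
(18545/(-17647) + 4355) + O(-99) = (18545/(-17647) + 4355) + (1/2)*(-61 - 99)/(-99) = (18545*(-1/17647) + 4355) + (1/2)*(-1/99)*(-160) = (-18545/17647 + 4355) + 80/99 = 76834140/17647 + 80/99 = 7607991620/1747053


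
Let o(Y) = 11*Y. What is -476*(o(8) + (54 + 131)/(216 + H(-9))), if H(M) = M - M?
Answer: -2283967/54 ≈ -42296.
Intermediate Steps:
H(M) = 0
-476*(o(8) + (54 + 131)/(216 + H(-9))) = -476*(11*8 + (54 + 131)/(216 + 0)) = -476*(88 + 185/216) = -476*19193/216 = -2283967/54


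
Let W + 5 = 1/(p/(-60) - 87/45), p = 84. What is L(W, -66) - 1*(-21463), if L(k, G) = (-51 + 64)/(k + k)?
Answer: 1137474/53 ≈ 21462.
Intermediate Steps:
W = -53/10 (W = -5 + 1/(84/(-60) - 87/45) = -5 + 1/(84*(-1/60) - 87*1/45) = -5 + 1/(-7/5 - 29/15) = -5 + 1/(-10/3) = -5 - 3/10 = -53/10 ≈ -5.3000)
L(k, G) = 13/(2*k) (L(k, G) = 13/((2*k)) = 13*(1/(2*k)) = 13/(2*k))
L(W, -66) - 1*(-21463) = 13/(2*(-53/10)) - 1*(-21463) = (13/2)*(-10/53) + 21463 = -65/53 + 21463 = 1137474/53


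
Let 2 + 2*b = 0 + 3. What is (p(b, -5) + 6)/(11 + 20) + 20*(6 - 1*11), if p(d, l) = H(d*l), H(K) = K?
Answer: -6193/62 ≈ -99.887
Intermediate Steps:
b = 1/2 (b = -1 + (0 + 3)/2 = -1 + (1/2)*3 = -1 + 3/2 = 1/2 ≈ 0.50000)
p(d, l) = d*l
(p(b, -5) + 6)/(11 + 20) + 20*(6 - 1*11) = ((1/2)*(-5) + 6)/(11 + 20) + 20*(6 - 1*11) = (-5/2 + 6)/31 + 20*(6 - 11) = (7/2)*(1/31) + 20*(-5) = 7/62 - 100 = -6193/62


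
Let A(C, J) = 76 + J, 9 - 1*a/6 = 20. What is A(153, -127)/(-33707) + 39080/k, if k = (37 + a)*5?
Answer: -263452433/977503 ≈ -269.52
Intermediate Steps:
a = -66 (a = 54 - 6*20 = 54 - 120 = -66)
k = -145 (k = (37 - 66)*5 = -29*5 = -145)
A(153, -127)/(-33707) + 39080/k = (76 - 127)/(-33707) + 39080/(-145) = -51*(-1/33707) + 39080*(-1/145) = 51/33707 - 7816/29 = -263452433/977503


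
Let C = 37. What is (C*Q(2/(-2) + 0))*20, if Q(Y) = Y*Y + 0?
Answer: 740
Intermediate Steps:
Q(Y) = Y**2 (Q(Y) = Y**2 + 0 = Y**2)
(C*Q(2/(-2) + 0))*20 = (37*(2/(-2) + 0)**2)*20 = (37*(2*(-1/2) + 0)**2)*20 = (37*(-1 + 0)**2)*20 = (37*(-1)**2)*20 = (37*1)*20 = 37*20 = 740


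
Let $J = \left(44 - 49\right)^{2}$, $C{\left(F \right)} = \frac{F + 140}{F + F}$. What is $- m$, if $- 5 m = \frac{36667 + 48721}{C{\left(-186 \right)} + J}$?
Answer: $\frac{15882168}{23365} \approx 679.74$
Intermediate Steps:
$C{\left(F \right)} = \frac{140 + F}{2 F}$
$J = 25$ ($J = \left(-5\right)^{2} = 25$)
$m = - \frac{15882168}{23365}$ ($m = - \frac{\left(36667 + 48721\right) \frac{1}{\frac{140 - 186}{2 \left(-186\right)} + 25}}{5} = - \frac{85388 \frac{1}{\frac{1}{2} \left(- \frac{1}{186}\right) \left(-46\right) + 25}}{5} = - \frac{85388 \frac{1}{\frac{23}{186} + 25}}{5} = - \frac{85388 \frac{1}{\frac{4673}{186}}}{5} = - \frac{85388 \cdot \frac{186}{4673}}{5} = \left(- \frac{1}{5}\right) \frac{15882168}{4673} = - \frac{15882168}{23365} \approx -679.74$)
$- m = \left(-1\right) \left(- \frac{15882168}{23365}\right) = \frac{15882168}{23365}$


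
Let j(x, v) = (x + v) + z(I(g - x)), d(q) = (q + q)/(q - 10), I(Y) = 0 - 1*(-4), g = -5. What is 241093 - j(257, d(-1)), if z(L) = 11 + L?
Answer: 2649029/11 ≈ 2.4082e+5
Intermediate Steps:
I(Y) = 4 (I(Y) = 0 + 4 = 4)
d(q) = 2*q/(-10 + q) (d(q) = (2*q)/(-10 + q) = 2*q/(-10 + q))
j(x, v) = 15 + v + x (j(x, v) = (x + v) + (11 + 4) = (v + x) + 15 = 15 + v + x)
241093 - j(257, d(-1)) = 241093 - (15 + 2*(-1)/(-10 - 1) + 257) = 241093 - (15 + 2*(-1)/(-11) + 257) = 241093 - (15 + 2*(-1)*(-1/11) + 257) = 241093 - (15 + 2/11 + 257) = 241093 - 1*2994/11 = 241093 - 2994/11 = 2649029/11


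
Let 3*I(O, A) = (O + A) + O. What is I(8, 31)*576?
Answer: 9024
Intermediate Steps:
I(O, A) = A/3 + 2*O/3 (I(O, A) = ((O + A) + O)/3 = ((A + O) + O)/3 = (A + 2*O)/3 = A/3 + 2*O/3)
I(8, 31)*576 = ((1/3)*31 + (2/3)*8)*576 = (31/3 + 16/3)*576 = (47/3)*576 = 9024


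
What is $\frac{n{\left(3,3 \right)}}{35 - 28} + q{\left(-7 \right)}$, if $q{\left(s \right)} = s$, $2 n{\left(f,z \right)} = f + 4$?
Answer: $- \frac{13}{2} \approx -6.5$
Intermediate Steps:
$n{\left(f,z \right)} = 2 + \frac{f}{2}$ ($n{\left(f,z \right)} = \frac{f + 4}{2} = \frac{4 + f}{2} = 2 + \frac{f}{2}$)
$\frac{n{\left(3,3 \right)}}{35 - 28} + q{\left(-7 \right)} = \frac{2 + \frac{1}{2} \cdot 3}{35 - 28} - 7 = \frac{2 + \frac{3}{2}}{7} - 7 = \frac{7}{2} \cdot \frac{1}{7} - 7 = \frac{1}{2} - 7 = - \frac{13}{2}$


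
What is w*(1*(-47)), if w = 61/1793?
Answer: -2867/1793 ≈ -1.5990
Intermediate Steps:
w = 61/1793 (w = 61*(1/1793) = 61/1793 ≈ 0.034021)
w*(1*(-47)) = 61*(1*(-47))/1793 = (61/1793)*(-47) = -2867/1793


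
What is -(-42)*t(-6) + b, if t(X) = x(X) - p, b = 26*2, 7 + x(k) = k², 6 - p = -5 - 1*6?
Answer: 556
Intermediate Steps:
p = 17 (p = 6 - (-5 - 1*6) = 6 - (-5 - 6) = 6 - 1*(-11) = 6 + 11 = 17)
x(k) = -7 + k²
b = 52
t(X) = -24 + X² (t(X) = (-7 + X²) - 1*17 = (-7 + X²) - 17 = -24 + X²)
-(-42)*t(-6) + b = -(-42)*(-24 + (-6)²) + 52 = -(-42)*(-24 + 36) + 52 = -(-42)*12 + 52 = -42*(-12) + 52 = 504 + 52 = 556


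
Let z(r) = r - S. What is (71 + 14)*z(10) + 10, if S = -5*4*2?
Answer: 4260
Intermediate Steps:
S = -40 (S = -20*2 = -40)
z(r) = 40 + r (z(r) = r - 1*(-40) = r + 40 = 40 + r)
(71 + 14)*z(10) + 10 = (71 + 14)*(40 + 10) + 10 = 85*50 + 10 = 4250 + 10 = 4260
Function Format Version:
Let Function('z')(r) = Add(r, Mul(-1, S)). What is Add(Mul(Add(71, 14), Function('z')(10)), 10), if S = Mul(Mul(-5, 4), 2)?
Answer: 4260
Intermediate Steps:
S = -40 (S = Mul(-20, 2) = -40)
Function('z')(r) = Add(40, r) (Function('z')(r) = Add(r, Mul(-1, -40)) = Add(r, 40) = Add(40, r))
Add(Mul(Add(71, 14), Function('z')(10)), 10) = Add(Mul(Add(71, 14), Add(40, 10)), 10) = Add(Mul(85, 50), 10) = Add(4250, 10) = 4260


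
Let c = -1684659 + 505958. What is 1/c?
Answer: -1/1178701 ≈ -8.4839e-7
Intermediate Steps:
c = -1178701
1/c = 1/(-1178701) = -1/1178701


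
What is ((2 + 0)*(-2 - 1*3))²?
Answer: 100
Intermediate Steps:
((2 + 0)*(-2 - 1*3))² = (2*(-2 - 3))² = (2*(-5))² = (-10)² = 100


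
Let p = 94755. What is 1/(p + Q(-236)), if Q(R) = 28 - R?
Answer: 1/95019 ≈ 1.0524e-5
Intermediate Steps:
1/(p + Q(-236)) = 1/(94755 + (28 - 1*(-236))) = 1/(94755 + (28 + 236)) = 1/(94755 + 264) = 1/95019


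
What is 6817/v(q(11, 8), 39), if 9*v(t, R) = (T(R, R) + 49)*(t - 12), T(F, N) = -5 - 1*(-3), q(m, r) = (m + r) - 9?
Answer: -61353/94 ≈ -652.69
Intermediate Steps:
q(m, r) = -9 + m + r
T(F, N) = -2 (T(F, N) = -5 + 3 = -2)
v(t, R) = -188/3 + 47*t/9 (v(t, R) = ((-2 + 49)*(t - 12))/9 = (47*(-12 + t))/9 = (-564 + 47*t)/9 = -188/3 + 47*t/9)
6817/v(q(11, 8), 39) = 6817/(-188/3 + 47*(-9 + 11 + 8)/9) = 6817/(-188/3 + (47/9)*10) = 6817/(-188/3 + 470/9) = 6817/(-94/9) = 6817*(-9/94) = -61353/94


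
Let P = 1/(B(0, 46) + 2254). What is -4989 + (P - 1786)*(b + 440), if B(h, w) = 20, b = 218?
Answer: -1341860920/1137 ≈ -1.1802e+6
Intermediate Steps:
P = 1/2274 (P = 1/(20 + 2254) = 1/2274 ≈ 0.00043975)
-4989 + (P - 1786)*(b + 440) = -4989 + (1/2274 - 1786)*(218 + 440) = -4989 - 4061363/2274*658 = -4989 - 1336188427/1137 = -1341860920/1137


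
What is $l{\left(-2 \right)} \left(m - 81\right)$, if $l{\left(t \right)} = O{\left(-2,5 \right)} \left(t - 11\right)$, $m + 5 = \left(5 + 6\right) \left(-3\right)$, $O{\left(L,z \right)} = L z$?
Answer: $-15470$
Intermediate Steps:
$m = -38$ ($m = -5 + \left(5 + 6\right) \left(-3\right) = -5 + 11 \left(-3\right) = -5 - 33 = -38$)
$l{\left(t \right)} = 110 - 10 t$ ($l{\left(t \right)} = \left(-2\right) 5 \left(t - 11\right) = - 10 \left(-11 + t\right) = 110 - 10 t$)
$l{\left(-2 \right)} \left(m - 81\right) = \left(110 - -20\right) \left(-38 - 81\right) = \left(110 + 20\right) \left(-119\right) = 130 \left(-119\right) = -15470$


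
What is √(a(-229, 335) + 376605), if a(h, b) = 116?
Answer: √376721 ≈ 613.78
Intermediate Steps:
√(a(-229, 335) + 376605) = √(116 + 376605) = √376721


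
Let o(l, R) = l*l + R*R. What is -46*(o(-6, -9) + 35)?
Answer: -6992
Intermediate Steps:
o(l, R) = R² + l² (o(l, R) = l² + R² = R² + l²)
-46*(o(-6, -9) + 35) = -46*(((-9)² + (-6)²) + 35) = -46*((81 + 36) + 35) = -46*(117 + 35) = -46*152 = -6992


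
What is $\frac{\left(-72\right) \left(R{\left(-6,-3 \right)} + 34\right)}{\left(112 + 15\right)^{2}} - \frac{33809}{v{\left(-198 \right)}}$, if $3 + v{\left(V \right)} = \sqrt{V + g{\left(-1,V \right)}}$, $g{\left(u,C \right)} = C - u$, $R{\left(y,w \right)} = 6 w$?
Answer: $\frac{1635450675}{6516116} + \frac{33809 i \sqrt{395}}{404} \approx 250.99 + 1663.2 i$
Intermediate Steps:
$v{\left(V \right)} = -3 + \sqrt{1 + 2 V}$ ($v{\left(V \right)} = -3 + \sqrt{V + \left(V - -1\right)} = -3 + \sqrt{V + \left(V + 1\right)} = -3 + \sqrt{V + \left(1 + V\right)} = -3 + \sqrt{1 + 2 V}$)
$\frac{\left(-72\right) \left(R{\left(-6,-3 \right)} + 34\right)}{\left(112 + 15\right)^{2}} - \frac{33809}{v{\left(-198 \right)}} = \frac{\left(-72\right) \left(6 \left(-3\right) + 34\right)}{\left(112 + 15\right)^{2}} - \frac{33809}{-3 + \sqrt{1 + 2 \left(-198\right)}} = \frac{\left(-72\right) \left(-18 + 34\right)}{127^{2}} - \frac{33809}{-3 + \sqrt{1 - 396}} = \frac{\left(-72\right) 16}{16129} - \frac{33809}{-3 + \sqrt{-395}} = \left(-1152\right) \frac{1}{16129} - \frac{33809}{-3 + i \sqrt{395}} = - \frac{1152}{16129} - \frac{33809}{-3 + i \sqrt{395}}$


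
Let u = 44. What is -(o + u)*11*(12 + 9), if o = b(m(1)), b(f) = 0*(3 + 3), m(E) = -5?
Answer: -10164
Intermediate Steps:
b(f) = 0 (b(f) = 0*6 = 0)
o = 0
-(o + u)*11*(12 + 9) = -(0 + 44)*11*(12 + 9) = -44*11*21 = -44*231 = -1*10164 = -10164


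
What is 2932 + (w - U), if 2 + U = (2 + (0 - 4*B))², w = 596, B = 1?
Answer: 3526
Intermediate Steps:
U = 2 (U = -2 + (2 + (0 - 4*1))² = -2 + (2 + (0 - 4))² = -2 + (2 - 4)² = -2 + (-2)² = -2 + 4 = 2)
2932 + (w - U) = 2932 + (596 - 1*2) = 2932 + (596 - 2) = 2932 + 594 = 3526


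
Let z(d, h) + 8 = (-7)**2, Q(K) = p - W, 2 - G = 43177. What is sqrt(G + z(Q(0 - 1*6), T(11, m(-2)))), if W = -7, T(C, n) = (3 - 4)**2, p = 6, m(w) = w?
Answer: I*sqrt(43134) ≈ 207.69*I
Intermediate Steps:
G = -43175 (G = 2 - 1*43177 = 2 - 43177 = -43175)
T(C, n) = 1 (T(C, n) = (-1)**2 = 1)
Q(K) = 13 (Q(K) = 6 - 1*(-7) = 6 + 7 = 13)
z(d, h) = 41 (z(d, h) = -8 + (-7)**2 = -8 + 49 = 41)
sqrt(G + z(Q(0 - 1*6), T(11, m(-2)))) = sqrt(-43175 + 41) = sqrt(-43134) = I*sqrt(43134)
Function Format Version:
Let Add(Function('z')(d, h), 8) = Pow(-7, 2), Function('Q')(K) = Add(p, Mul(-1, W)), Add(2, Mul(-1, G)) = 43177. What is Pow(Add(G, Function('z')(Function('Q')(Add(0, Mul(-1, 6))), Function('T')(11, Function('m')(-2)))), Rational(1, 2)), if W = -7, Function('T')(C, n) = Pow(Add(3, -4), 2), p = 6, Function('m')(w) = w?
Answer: Mul(I, Pow(43134, Rational(1, 2))) ≈ Mul(207.69, I)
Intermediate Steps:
G = -43175 (G = Add(2, Mul(-1, 43177)) = Add(2, -43177) = -43175)
Function('T')(C, n) = 1 (Function('T')(C, n) = Pow(-1, 2) = 1)
Function('Q')(K) = 13 (Function('Q')(K) = Add(6, Mul(-1, -7)) = Add(6, 7) = 13)
Function('z')(d, h) = 41 (Function('z')(d, h) = Add(-8, Pow(-7, 2)) = Add(-8, 49) = 41)
Pow(Add(G, Function('z')(Function('Q')(Add(0, Mul(-1, 6))), Function('T')(11, Function('m')(-2)))), Rational(1, 2)) = Pow(Add(-43175, 41), Rational(1, 2)) = Pow(-43134, Rational(1, 2)) = Mul(I, Pow(43134, Rational(1, 2)))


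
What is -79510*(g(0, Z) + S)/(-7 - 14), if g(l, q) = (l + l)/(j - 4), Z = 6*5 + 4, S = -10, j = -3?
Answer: -795100/21 ≈ -37862.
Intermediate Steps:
Z = 34 (Z = 30 + 4 = 34)
g(l, q) = -2*l/7 (g(l, q) = (l + l)/(-3 - 4) = (2*l)/(-7) = (2*l)*(-⅐) = -2*l/7)
-79510*(g(0, Z) + S)/(-7 - 14) = -79510*(-2/7*0 - 10)/(-7 - 14) = -79510*(0 - 10)/(-21) = -(-795100)*(-1)/21 = -79510*10/21 = -795100/21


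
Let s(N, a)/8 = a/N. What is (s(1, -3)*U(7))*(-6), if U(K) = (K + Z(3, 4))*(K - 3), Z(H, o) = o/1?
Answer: 6336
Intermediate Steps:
Z(H, o) = o (Z(H, o) = o*1 = o)
s(N, a) = 8*a/N (s(N, a) = 8*(a/N) = 8*a/N)
U(K) = (-3 + K)*(4 + K) (U(K) = (K + 4)*(K - 3) = (4 + K)*(-3 + K) = (-3 + K)*(4 + K))
(s(1, -3)*U(7))*(-6) = ((8*(-3)/1)*(-12 + 7 + 7²))*(-6) = ((8*(-3)*1)*(-12 + 7 + 49))*(-6) = -24*44*(-6) = -1056*(-6) = 6336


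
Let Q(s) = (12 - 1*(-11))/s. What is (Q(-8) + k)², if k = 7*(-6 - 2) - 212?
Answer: 4695889/64 ≈ 73373.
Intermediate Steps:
Q(s) = 23/s (Q(s) = (12 + 11)/s = 23/s)
k = -268 (k = 7*(-8) - 212 = -56 - 212 = -268)
(Q(-8) + k)² = (23/(-8) - 268)² = (23*(-⅛) - 268)² = (-23/8 - 268)² = (-2167/8)² = 4695889/64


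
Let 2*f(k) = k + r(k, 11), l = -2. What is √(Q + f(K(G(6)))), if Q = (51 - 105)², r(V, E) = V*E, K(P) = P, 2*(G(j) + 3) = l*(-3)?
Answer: 54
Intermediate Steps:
G(j) = 0 (G(j) = -3 + (-2*(-3))/2 = -3 + (½)*6 = -3 + 3 = 0)
r(V, E) = E*V
Q = 2916 (Q = (-54)² = 2916)
f(k) = 6*k (f(k) = (k + 11*k)/2 = (12*k)/2 = 6*k)
√(Q + f(K(G(6)))) = √(2916 + 6*0) = √(2916 + 0) = √2916 = 54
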